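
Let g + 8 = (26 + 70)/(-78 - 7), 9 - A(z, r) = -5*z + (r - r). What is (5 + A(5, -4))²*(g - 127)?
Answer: -17599491/85 ≈ -2.0705e+5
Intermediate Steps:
A(z, r) = 9 + 5*z (A(z, r) = 9 - (-5*z + (r - r)) = 9 - (-5*z + 0) = 9 - (-5)*z = 9 + 5*z)
g = -776/85 (g = -8 + (26 + 70)/(-78 - 7) = -8 + 96/(-85) = -8 + 96*(-1/85) = -8 - 96/85 = -776/85 ≈ -9.1294)
(5 + A(5, -4))²*(g - 127) = (5 + (9 + 5*5))²*(-776/85 - 127) = (5 + (9 + 25))²*(-11571/85) = (5 + 34)²*(-11571/85) = 39²*(-11571/85) = 1521*(-11571/85) = -17599491/85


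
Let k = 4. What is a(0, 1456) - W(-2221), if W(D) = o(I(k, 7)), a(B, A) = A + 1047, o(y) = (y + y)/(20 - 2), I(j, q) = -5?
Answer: 22532/9 ≈ 2503.6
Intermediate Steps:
o(y) = y/9 (o(y) = (2*y)/18 = (2*y)*(1/18) = y/9)
a(B, A) = 1047 + A
W(D) = -5/9 (W(D) = (1/9)*(-5) = -5/9)
a(0, 1456) - W(-2221) = (1047 + 1456) - 1*(-5/9) = 2503 + 5/9 = 22532/9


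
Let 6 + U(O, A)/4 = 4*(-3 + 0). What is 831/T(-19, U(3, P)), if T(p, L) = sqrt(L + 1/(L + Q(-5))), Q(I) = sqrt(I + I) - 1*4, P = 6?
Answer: 831/sqrt((-5473 + 72*I*sqrt(10))/(76 - I*sqrt(10))) ≈ 0.0003716 + 97.925*I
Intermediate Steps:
Q(I) = -4 + sqrt(2)*sqrt(I) (Q(I) = sqrt(2*I) - 4 = sqrt(2)*sqrt(I) - 4 = -4 + sqrt(2)*sqrt(I))
U(O, A) = -72 (U(O, A) = -24 + 4*(4*(-3 + 0)) = -24 + 4*(4*(-3)) = -24 + 4*(-12) = -24 - 48 = -72)
T(p, L) = sqrt(L + 1/(-4 + L + I*sqrt(10))) (T(p, L) = sqrt(L + 1/(L + (-4 + sqrt(2)*sqrt(-5)))) = sqrt(L + 1/(L + (-4 + sqrt(2)*(I*sqrt(5))))) = sqrt(L + 1/(L + (-4 + I*sqrt(10)))) = sqrt(L + 1/(-4 + L + I*sqrt(10))))
831/T(-19, U(3, P)) = 831/(sqrt((1 - 1*(-72)*(4 - 1*(-72) - I*sqrt(10)))/(-4 - 72 + I*sqrt(10)))) = 831/(sqrt((1 - 1*(-72)*(4 + 72 - I*sqrt(10)))/(-76 + I*sqrt(10)))) = 831/(sqrt((1 - 1*(-72)*(76 - I*sqrt(10)))/(-76 + I*sqrt(10)))) = 831/(sqrt((1 + (5472 - 72*I*sqrt(10)))/(-76 + I*sqrt(10)))) = 831/(sqrt((5473 - 72*I*sqrt(10))/(-76 + I*sqrt(10)))) = 831/sqrt((5473 - 72*I*sqrt(10))/(-76 + I*sqrt(10)))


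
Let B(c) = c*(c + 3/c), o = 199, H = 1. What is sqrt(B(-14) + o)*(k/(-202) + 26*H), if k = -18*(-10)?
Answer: 2536*sqrt(398)/101 ≈ 500.92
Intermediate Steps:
k = 180
sqrt(B(-14) + o)*(k/(-202) + 26*H) = sqrt((3 + (-14)**2) + 199)*(180/(-202) + 26*1) = sqrt((3 + 196) + 199)*(180*(-1/202) + 26) = sqrt(199 + 199)*(-90/101 + 26) = sqrt(398)*(2536/101) = 2536*sqrt(398)/101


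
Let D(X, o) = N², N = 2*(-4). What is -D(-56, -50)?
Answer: -64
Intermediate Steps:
N = -8
D(X, o) = 64 (D(X, o) = (-8)² = 64)
-D(-56, -50) = -1*64 = -64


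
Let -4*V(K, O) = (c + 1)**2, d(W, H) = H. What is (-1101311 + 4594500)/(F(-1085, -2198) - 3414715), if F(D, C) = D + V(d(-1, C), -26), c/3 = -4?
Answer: -1996108/1951903 ≈ -1.0226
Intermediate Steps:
c = -12 (c = 3*(-4) = -12)
V(K, O) = -121/4 (V(K, O) = -(-12 + 1)**2/4 = -1/4*(-11)**2 = -1/4*121 = -121/4)
F(D, C) = -121/4 + D (F(D, C) = D - 121/4 = -121/4 + D)
(-1101311 + 4594500)/(F(-1085, -2198) - 3414715) = (-1101311 + 4594500)/((-121/4 - 1085) - 3414715) = 3493189/(-4461/4 - 3414715) = 3493189/(-13663321/4) = 3493189*(-4/13663321) = -1996108/1951903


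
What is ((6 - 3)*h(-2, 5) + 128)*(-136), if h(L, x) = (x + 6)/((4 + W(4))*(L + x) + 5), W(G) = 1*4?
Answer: -509320/29 ≈ -17563.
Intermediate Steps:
W(G) = 4
h(L, x) = (6 + x)/(5 + 8*L + 8*x) (h(L, x) = (x + 6)/((4 + 4)*(L + x) + 5) = (6 + x)/(8*(L + x) + 5) = (6 + x)/((8*L + 8*x) + 5) = (6 + x)/(5 + 8*L + 8*x))
((6 - 3)*h(-2, 5) + 128)*(-136) = ((6 - 3)*((6 + 5)/(5 + 8*(-2) + 8*5)) + 128)*(-136) = (3*(11/(5 - 16 + 40)) + 128)*(-136) = (3*(11/29) + 128)*(-136) = (33/29 + 128)*(-136) = (3745/29)*(-136) = -509320/29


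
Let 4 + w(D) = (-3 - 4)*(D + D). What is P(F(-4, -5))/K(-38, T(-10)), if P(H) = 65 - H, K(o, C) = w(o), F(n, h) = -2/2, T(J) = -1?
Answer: 1/8 ≈ 0.12500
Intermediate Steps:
F(n, h) = -1 (F(n, h) = -2*1/2 = -1)
w(D) = -4 - 14*D (w(D) = -4 + (-3 - 4)*(D + D) = -4 - 14*D)
K(o, C) = -4 - 14*o
P(F(-4, -5))/K(-38, T(-10)) = (65 - 1*(-1))/(-4 - 14*(-38)) = (65 + 1)/(-4 + 532) = 66/528 = 66*(1/528) = 1/8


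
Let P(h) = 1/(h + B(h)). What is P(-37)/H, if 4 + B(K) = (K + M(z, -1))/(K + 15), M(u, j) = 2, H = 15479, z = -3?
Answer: -22/13420293 ≈ -1.6393e-6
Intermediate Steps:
B(K) = -4 + (2 + K)/(15 + K) (B(K) = -4 + (K + 2)/(K + 15) = -4 + (2 + K)/(15 + K))
P(h) = 1/(h + (-58 - 3*h)/(15 + h))
P(-37)/H = ((15 - 37)/(-58 + (-37)² + 12*(-37)))/15479 = (-22/(-58 + 1369 - 444))*(1/15479) = (-22/867)*(1/15479) = ((1/867)*(-22))*(1/15479) = -22/867*1/15479 = -22/13420293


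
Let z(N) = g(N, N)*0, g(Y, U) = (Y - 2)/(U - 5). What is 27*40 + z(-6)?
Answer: 1080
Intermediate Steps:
g(Y, U) = (-2 + Y)/(-5 + U)
z(N) = 0 (z(N) = ((-2 + N)/(-5 + N))*0 = 0)
27*40 + z(-6) = 27*40 + 0 = 1080 + 0 = 1080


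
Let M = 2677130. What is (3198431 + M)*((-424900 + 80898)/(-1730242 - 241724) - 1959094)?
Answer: -11349428739710226961/985983 ≈ -1.1511e+13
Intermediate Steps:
(3198431 + M)*((-424900 + 80898)/(-1730242 - 241724) - 1959094) = (3198431 + 2677130)*((-424900 + 80898)/(-1730242 - 241724) - 1959094) = 5875561*(-344002/(-1971966) - 1959094) = 5875561*(-344002*(-1/1971966) - 1959094) = 5875561*(172001/985983 - 1959094) = 5875561*(-1931633207401/985983) = -11349428739710226961/985983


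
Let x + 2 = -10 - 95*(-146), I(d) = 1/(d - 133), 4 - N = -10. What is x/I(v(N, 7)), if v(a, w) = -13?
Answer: -2023268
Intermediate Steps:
N = 14 (N = 4 - 1*(-10) = 4 + 10 = 14)
I(d) = 1/(-133 + d)
x = 13858 (x = -2 + (-10 - 95*(-146)) = -2 + (-10 + 13870) = -2 + 13860 = 13858)
x/I(v(N, 7)) = 13858/(1/(-133 - 13)) = 13858/(1/(-146)) = 13858/(-1/146) = 13858*(-146) = -2023268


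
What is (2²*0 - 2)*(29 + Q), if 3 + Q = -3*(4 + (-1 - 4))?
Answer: -58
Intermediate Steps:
Q = 0 (Q = -3 - 3*(4 + (-1 - 4)) = -3 - 3*(4 - 5) = -3 - 3*(-1) = -3 + 3 = 0)
(2²*0 - 2)*(29 + Q) = (2²*0 - 2)*(29 + 0) = (4*0 - 2)*29 = (0 - 2)*29 = -2*29 = -58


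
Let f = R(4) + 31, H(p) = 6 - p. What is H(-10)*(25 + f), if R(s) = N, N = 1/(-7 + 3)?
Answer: 892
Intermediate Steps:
N = -1/4 (N = 1/(-4) = -1/4 ≈ -0.25000)
R(s) = -1/4
f = 123/4 (f = -1/4 + 31 = 123/4 ≈ 30.750)
H(-10)*(25 + f) = (6 - 1*(-10))*(25 + 123/4) = (6 + 10)*(223/4) = 16*(223/4) = 892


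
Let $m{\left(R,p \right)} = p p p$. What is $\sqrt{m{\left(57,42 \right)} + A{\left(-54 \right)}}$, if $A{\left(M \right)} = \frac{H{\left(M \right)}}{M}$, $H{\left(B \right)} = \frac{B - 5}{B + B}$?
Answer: $\frac{\sqrt{864162314}}{108} \approx 272.19$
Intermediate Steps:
$m{\left(R,p \right)} = p^{3}$ ($m{\left(R,p \right)} = p^{2} p = p^{3}$)
$H{\left(B \right)} = \frac{-5 + B}{2 B}$
$A{\left(M \right)} = \frac{-5 + M}{2 M^{2}}$ ($A{\left(M \right)} = \frac{\frac{1}{2} \frac{1}{M} \left(-5 + M\right)}{M} = \frac{-5 + M}{2 M^{2}}$)
$\sqrt{m{\left(57,42 \right)} + A{\left(-54 \right)}} = \sqrt{42^{3} + \frac{-5 - 54}{2 \cdot 2916}} = \sqrt{74088 + \frac{1}{2} \cdot \frac{1}{2916} \left(-59\right)} = \sqrt{74088 - \frac{59}{5832}} = \sqrt{\frac{432081157}{5832}} = \frac{\sqrt{864162314}}{108}$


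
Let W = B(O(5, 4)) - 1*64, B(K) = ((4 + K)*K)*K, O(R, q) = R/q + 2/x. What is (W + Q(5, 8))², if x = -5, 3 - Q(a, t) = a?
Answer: 249967001089/64000000 ≈ 3905.7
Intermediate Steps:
Q(a, t) = 3 - a
O(R, q) = -⅖ + R/q (O(R, q) = R/q + 2/(-5) = R/q + 2*(-⅕) = R/q - ⅖ = -⅖ + R/q)
B(K) = K²*(4 + K) (B(K) = (K*(4 + K))*K = K²*(4 + K))
W = -483967/8000 (W = (-⅖ + 5/4)²*(4 + (-⅖ + 5/4)) - 1*64 = (-⅖ + 5*(¼))²*(4 + (-⅖ + 5*(¼))) - 64 = (-⅖ + 5/4)²*(4 + (-⅖ + 5/4)) - 64 = (17/20)²*(4 + 17/20) - 64 = (289/400)*(97/20) - 64 = 28033/8000 - 64 = -483967/8000 ≈ -60.496)
(W + Q(5, 8))² = (-483967/8000 + (3 - 1*5))² = (-483967/8000 + (3 - 5))² = (-483967/8000 - 2)² = (-499967/8000)² = 249967001089/64000000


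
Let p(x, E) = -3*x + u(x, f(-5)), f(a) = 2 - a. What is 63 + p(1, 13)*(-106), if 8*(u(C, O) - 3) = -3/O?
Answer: 1923/28 ≈ 68.679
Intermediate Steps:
u(C, O) = 3 - 3/(8*O) (u(C, O) = 3 + (-3/O)/8 = 3 - 3/(8*O))
p(x, E) = 165/56 - 3*x (p(x, E) = -3*x + (3 - 3/(8*(2 - 1*(-5)))) = -3*x + (3 - 3/(8*(2 + 5))) = -3*x + (3 - 3/8/7) = -3*x + (3 - 3/8*1/7) = -3*x + (3 - 3/56) = -3*x + 165/56 = 165/56 - 3*x)
63 + p(1, 13)*(-106) = 63 + (165/56 - 3*1)*(-106) = 63 + (165/56 - 3)*(-106) = 63 - 3/56*(-106) = 63 + 159/28 = 1923/28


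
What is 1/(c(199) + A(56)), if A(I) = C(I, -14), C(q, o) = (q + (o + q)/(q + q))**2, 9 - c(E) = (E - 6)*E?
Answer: -64/2254071 ≈ -2.8393e-5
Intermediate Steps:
c(E) = 9 - E*(-6 + E) (c(E) = 9 - (E - 6)*E = 9 - (-6 + E)*E = 9 - E*(-6 + E))
C(q, o) = (q + (o + q)/(2*q))**2 (C(q, o) = (q + (o + q)/((2*q)))**2 = (q + (o + q)*(1/(2*q)))**2 = (q + (o + q)/(2*q))**2)
A(I) = (-14 + I + 2*I**2)**2/(4*I**2)
1/(c(199) + A(56)) = 1/((9 - 1*199**2 + 6*199) + (1/4)*(-14 + 56 + 2*56**2)**2/56**2) = 1/((9 - 1*39601 + 1194) + (1/4)*(1/3136)*(-14 + 56 + 2*3136)**2) = 1/((9 - 39601 + 1194) + (1/4)*(1/3136)*(-14 + 56 + 6272)**2) = 1/(-38398 + (1/4)*(1/3136)*6314**2) = 1/(-38398 + (1/4)*(1/3136)*39866596) = 1/(-38398 + 203401/64) = 1/(-2254071/64) = -64/2254071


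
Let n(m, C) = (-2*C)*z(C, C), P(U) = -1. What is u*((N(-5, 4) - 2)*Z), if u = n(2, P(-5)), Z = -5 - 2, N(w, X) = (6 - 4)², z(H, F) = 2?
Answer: -56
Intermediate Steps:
N(w, X) = 4 (N(w, X) = 2² = 4)
Z = -7
n(m, C) = -4*C (n(m, C) = -2*C*2 = -4*C)
u = 4 (u = -4*(-1) = 4)
u*((N(-5, 4) - 2)*Z) = 4*((4 - 2)*(-7)) = 4*(2*(-7)) = 4*(-14) = -56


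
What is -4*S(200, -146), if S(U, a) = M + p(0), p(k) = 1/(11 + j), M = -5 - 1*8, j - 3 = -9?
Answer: 256/5 ≈ 51.200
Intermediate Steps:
j = -6 (j = 3 - 9 = -6)
M = -13 (M = -5 - 8 = -13)
p(k) = ⅕ (p(k) = 1/(11 - 6) = 1/5 = ⅕)
S(U, a) = -64/5 (S(U, a) = -13 + ⅕ = -64/5)
-4*S(200, -146) = -4*(-64/5) = 256/5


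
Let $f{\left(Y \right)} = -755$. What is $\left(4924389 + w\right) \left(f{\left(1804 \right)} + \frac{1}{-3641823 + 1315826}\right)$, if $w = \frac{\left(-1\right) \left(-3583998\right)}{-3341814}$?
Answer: $- \frac{4816586718372263047488}{1295508223093} \approx -3.7179 \cdot 10^{9}$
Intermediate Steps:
$w = - \frac{597333}{556969}$ ($w = 3583998 \left(- \frac{1}{3341814}\right) = - \frac{597333}{556969} \approx -1.0725$)
$\left(4924389 + w\right) \left(f{\left(1804 \right)} + \frac{1}{-3641823 + 1315826}\right) = \left(4924389 - \frac{597333}{556969}\right) \left(-755 + \frac{1}{-3641823 + 1315826}\right) = \frac{2742731419608 \left(-755 + \frac{1}{-2325997}\right)}{556969} = \frac{2742731419608 \left(-755 - \frac{1}{2325997}\right)}{556969} = \frac{2742731419608}{556969} \left(- \frac{1756127736}{2325997}\right) = - \frac{4816586718372263047488}{1295508223093}$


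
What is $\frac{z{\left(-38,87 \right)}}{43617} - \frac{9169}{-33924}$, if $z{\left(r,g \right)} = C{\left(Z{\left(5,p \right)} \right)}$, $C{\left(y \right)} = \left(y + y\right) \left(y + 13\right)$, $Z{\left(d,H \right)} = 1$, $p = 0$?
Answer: $\frac{19089245}{70460148} \approx 0.27092$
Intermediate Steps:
$C{\left(y \right)} = 2 y \left(13 + y\right)$
$z{\left(r,g \right)} = 28$ ($z{\left(r,g \right)} = 2 \cdot 1 \left(13 + 1\right) = 2 \cdot 1 \cdot 14 = 28$)
$\frac{z{\left(-38,87 \right)}}{43617} - \frac{9169}{-33924} = \frac{28}{43617} - \frac{9169}{-33924} = 28 \cdot \frac{1}{43617} - - \frac{9169}{33924} = \frac{4}{6231} + \frac{9169}{33924} = \frac{19089245}{70460148}$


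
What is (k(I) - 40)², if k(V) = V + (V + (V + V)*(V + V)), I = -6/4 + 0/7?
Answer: 1156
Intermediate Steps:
I = -3/2 (I = -6*¼ + 0*(⅐) = -3/2 + 0 = -3/2 ≈ -1.5000)
k(V) = 2*V + 4*V² (k(V) = V + (V + (2*V)*(2*V)) = V + (V + 4*V²) = 2*V + 4*V²)
(k(I) - 40)² = (2*(-3/2)*(1 + 2*(-3/2)) - 40)² = (2*(-3/2)*(1 - 3) - 40)² = (2*(-3/2)*(-2) - 40)² = (6 - 40)² = (-34)² = 1156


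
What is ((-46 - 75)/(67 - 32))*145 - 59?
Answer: -3922/7 ≈ -560.29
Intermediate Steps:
((-46 - 75)/(67 - 32))*145 - 59 = -121/35*145 - 59 = -3509/7 - 59 = -3922/7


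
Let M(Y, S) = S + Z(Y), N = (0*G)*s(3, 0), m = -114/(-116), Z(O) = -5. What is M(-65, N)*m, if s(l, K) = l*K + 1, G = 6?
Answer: -285/58 ≈ -4.9138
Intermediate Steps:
s(l, K) = 1 + K*l (s(l, K) = K*l + 1 = 1 + K*l)
m = 57/58 (m = -114*(-1/116) = 57/58 ≈ 0.98276)
N = 0 (N = (0*6)*(1 + 0*3) = 0*(1 + 0) = 0*1 = 0)
M(Y, S) = -5 + S (M(Y, S) = S - 5 = -5 + S)
M(-65, N)*m = (-5 + 0)*(57/58) = -5*57/58 = -285/58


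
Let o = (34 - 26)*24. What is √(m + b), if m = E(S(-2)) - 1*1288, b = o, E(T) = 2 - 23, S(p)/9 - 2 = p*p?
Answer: I*√1117 ≈ 33.422*I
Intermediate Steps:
S(p) = 18 + 9*p² (S(p) = 18 + 9*(p*p) = 18 + 9*p²)
o = 192 (o = 8*24 = 192)
E(T) = -21
b = 192
m = -1309 (m = -21 - 1*1288 = -21 - 1288 = -1309)
√(m + b) = √(-1309 + 192) = √(-1117) = I*√1117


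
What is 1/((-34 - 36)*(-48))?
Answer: 1/3360 ≈ 0.00029762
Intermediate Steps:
1/((-34 - 36)*(-48)) = 1/(-70*(-48)) = 1/3360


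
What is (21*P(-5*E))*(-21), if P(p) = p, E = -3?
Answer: -6615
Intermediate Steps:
(21*P(-5*E))*(-21) = (21*(-5*(-3)))*(-21) = (21*15)*(-21) = 315*(-21) = -6615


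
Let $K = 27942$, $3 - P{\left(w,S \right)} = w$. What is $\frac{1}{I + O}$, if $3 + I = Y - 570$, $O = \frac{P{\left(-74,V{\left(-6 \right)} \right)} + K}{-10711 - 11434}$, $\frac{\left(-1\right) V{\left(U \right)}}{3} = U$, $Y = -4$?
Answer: $- \frac{22145}{12805684} \approx -0.0017293$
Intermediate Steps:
$V{\left(U \right)} = - 3 U$
$P{\left(w,S \right)} = 3 - w$
$O = - \frac{28019}{22145}$ ($O = \frac{\left(3 - -74\right) + 27942}{-10711 - 11434} = \frac{\left(3 + 74\right) + 27942}{-22145} = \left(77 + 27942\right) \left(- \frac{1}{22145}\right) = 28019 \left(- \frac{1}{22145}\right) = - \frac{28019}{22145} \approx -1.2653$)
$I = -577$ ($I = -3 - 574 = -577$)
$\frac{1}{I + O} = \frac{1}{-577 - \frac{28019}{22145}} = \frac{1}{- \frac{12805684}{22145}} = - \frac{22145}{12805684}$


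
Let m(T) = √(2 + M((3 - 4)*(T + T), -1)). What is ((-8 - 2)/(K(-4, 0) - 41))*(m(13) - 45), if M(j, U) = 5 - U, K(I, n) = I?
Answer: -10 + 4*√2/9 ≈ -9.3715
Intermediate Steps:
m(T) = 2*√2 (m(T) = √(2 + (5 - 1*(-1))) = √(2 + (5 + 1)) = √(2 + 6) = √8 = 2*√2)
((-8 - 2)/(K(-4, 0) - 41))*(m(13) - 45) = ((-8 - 2)/(-4 - 41))*(2*√2 - 45) = (-10/(-45))*(-45 + 2*√2) = (-10*(-1/45))*(-45 + 2*√2) = 2*(-45 + 2*√2)/9 = -10 + 4*√2/9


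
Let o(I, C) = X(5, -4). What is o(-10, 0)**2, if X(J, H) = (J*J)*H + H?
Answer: 10816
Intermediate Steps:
X(J, H) = H + H*J**2 (X(J, H) = J**2*H + H = H*J**2 + H = H + H*J**2)
o(I, C) = -104 (o(I, C) = -4*(1 + 5**2) = -4*(1 + 25) = -4*26 = -104)
o(-10, 0)**2 = (-104)**2 = 10816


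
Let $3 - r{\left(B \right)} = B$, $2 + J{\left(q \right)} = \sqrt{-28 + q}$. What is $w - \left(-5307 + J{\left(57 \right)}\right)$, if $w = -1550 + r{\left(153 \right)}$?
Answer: $3609 - \sqrt{29} \approx 3603.6$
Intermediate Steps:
$J{\left(q \right)} = -2 + \sqrt{-28 + q}$
$r{\left(B \right)} = 3 - B$
$w = -1700$ ($w = -1550 + \left(3 - 153\right) = -1550 - 150 = -1700$)
$w - \left(-5307 + J{\left(57 \right)}\right) = -1700 - \left(-5307 - \left(2 - \sqrt{-28 + 57}\right)\right) = -1700 - \left(-5307 - \left(2 - \sqrt{29}\right)\right) = -1700 - \left(-5309 + \sqrt{29}\right) = -1700 + \left(5309 - \sqrt{29}\right) = 3609 - \sqrt{29}$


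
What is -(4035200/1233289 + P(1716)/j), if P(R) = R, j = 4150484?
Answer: -322118256937/98437428113 ≈ -3.2723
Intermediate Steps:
-(4035200/1233289 + P(1716)/j) = -(4035200/1233289 + 1716/4150484) = -(4035200*(1/1233289) + 1716*(1/4150484)) = -(4035200/1233289 + 33/79817) = -1*322118256937/98437428113 = -322118256937/98437428113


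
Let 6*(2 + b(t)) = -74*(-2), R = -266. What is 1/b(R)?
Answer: 3/68 ≈ 0.044118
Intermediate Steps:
b(t) = 68/3 (b(t) = -2 + (-74*(-2))/6 = -2 + (1/6)*148 = -2 + 74/3 = 68/3)
1/b(R) = 1/(68/3) = 3/68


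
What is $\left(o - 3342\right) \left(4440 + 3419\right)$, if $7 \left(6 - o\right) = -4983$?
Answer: $- \frac{144361971}{7} \approx -2.0623 \cdot 10^{7}$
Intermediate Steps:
$o = \frac{5025}{7}$ ($o = 6 - - \frac{4983}{7} = 6 + \frac{4983}{7} = \frac{5025}{7} \approx 717.86$)
$\left(o - 3342\right) \left(4440 + 3419\right) = \left(\frac{5025}{7} - 3342\right) \left(4440 + 3419\right) = \left(- \frac{18369}{7}\right) 7859 = - \frac{144361971}{7}$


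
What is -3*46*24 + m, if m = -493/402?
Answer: -1331917/402 ≈ -3313.2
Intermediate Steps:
m = -493/402 (m = -493*1/402 = -493/402 ≈ -1.2264)
-3*46*24 + m = -3*46*24 - 493/402 = -138*24 - 493/402 = -3312 - 493/402 = -1331917/402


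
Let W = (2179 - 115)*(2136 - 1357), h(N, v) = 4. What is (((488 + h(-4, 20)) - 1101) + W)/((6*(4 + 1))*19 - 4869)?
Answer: -535749/1433 ≈ -373.87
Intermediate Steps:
W = 1607856 (W = 2064*779 = 1607856)
(((488 + h(-4, 20)) - 1101) + W)/((6*(4 + 1))*19 - 4869) = (((488 + 4) - 1101) + 1607856)/((6*(4 + 1))*19 - 4869) = ((492 - 1101) + 1607856)/((6*5)*19 - 4869) = (-609 + 1607856)/(30*19 - 4869) = 1607247/(570 - 4869) = 1607247/(-4299) = 1607247*(-1/4299) = -535749/1433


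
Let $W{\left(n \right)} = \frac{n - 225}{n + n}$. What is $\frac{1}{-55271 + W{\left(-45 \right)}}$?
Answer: $- \frac{1}{55268} \approx -1.8094 \cdot 10^{-5}$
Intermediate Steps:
$W{\left(n \right)} = \frac{-225 + n}{2 n}$
$\frac{1}{-55271 + W{\left(-45 \right)}} = \frac{1}{-55271 + \frac{-225 - 45}{2 \left(-45\right)}} = \frac{1}{-55271 + \frac{1}{2} \left(- \frac{1}{45}\right) \left(-270\right)} = \frac{1}{-55271 + 3} = \frac{1}{-55268} = - \frac{1}{55268}$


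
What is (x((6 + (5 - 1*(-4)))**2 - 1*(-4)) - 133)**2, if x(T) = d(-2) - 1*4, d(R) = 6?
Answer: 17161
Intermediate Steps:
x(T) = 2 (x(T) = 6 - 1*4 = 6 - 4 = 2)
(x((6 + (5 - 1*(-4)))**2 - 1*(-4)) - 133)**2 = (2 - 133)**2 = (-131)**2 = 17161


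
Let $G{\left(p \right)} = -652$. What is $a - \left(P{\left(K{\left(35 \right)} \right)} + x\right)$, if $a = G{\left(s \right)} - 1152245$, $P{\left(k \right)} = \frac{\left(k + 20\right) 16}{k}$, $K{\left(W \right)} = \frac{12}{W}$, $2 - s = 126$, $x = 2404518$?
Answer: $- \frac{10675093}{3} \approx -3.5584 \cdot 10^{6}$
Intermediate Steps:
$s = -124$ ($s = 2 - 126 = -124$)
$P{\left(k \right)} = \frac{320 + 16 k}{k}$ ($P{\left(k \right)} = \frac{\left(20 + k\right) 16}{k} = \frac{320 + 16 k}{k}$)
$a = -1152897$ ($a = -652 - 1152245 = -1152897$)
$a - \left(P{\left(K{\left(35 \right)} \right)} + x\right) = -1152897 - \left(\left(16 + \frac{320}{12 \cdot \frac{1}{35}}\right) + 2404518\right) = -1152897 - \left(\left(16 + \frac{320}{\frac{12}{35}}\right) + 2404518\right) = -1152897 - \left(\left(16 + 320 \cdot \frac{35}{12}\right) + 2404518\right) = -1152897 - \left(\left(16 + \frac{2800}{3}\right) + 2404518\right) = -1152897 - \left(\frac{2848}{3} + 2404518\right) = -1152897 - \frac{7216402}{3} = - \frac{10675093}{3}$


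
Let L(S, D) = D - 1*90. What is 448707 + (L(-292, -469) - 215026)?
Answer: 233122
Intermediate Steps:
L(S, D) = -90 + D (L(S, D) = D - 90 = -90 + D)
448707 + (L(-292, -469) - 215026) = 448707 + ((-90 - 469) - 215026) = 448707 + (-559 - 215026) = 448707 - 215585 = 233122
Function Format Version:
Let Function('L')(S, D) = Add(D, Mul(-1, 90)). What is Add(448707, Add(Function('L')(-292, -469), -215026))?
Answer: 233122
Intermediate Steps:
Function('L')(S, D) = Add(-90, D) (Function('L')(S, D) = Add(D, -90) = Add(-90, D))
Add(448707, Add(Function('L')(-292, -469), -215026)) = Add(448707, Add(Add(-90, -469), -215026)) = Add(448707, Add(-559, -215026)) = Add(448707, -215585) = 233122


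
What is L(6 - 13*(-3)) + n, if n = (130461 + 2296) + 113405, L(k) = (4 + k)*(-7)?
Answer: 245819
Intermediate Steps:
L(k) = -28 - 7*k
n = 246162 (n = 132757 + 113405 = 246162)
L(6 - 13*(-3)) + n = (-28 - 7*(6 - 13*(-3))) + 246162 = (-28 - 7*(6 + 39)) + 246162 = (-28 - 7*45) + 246162 = (-28 - 315) + 246162 = -343 + 246162 = 245819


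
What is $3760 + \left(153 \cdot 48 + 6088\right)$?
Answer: $17192$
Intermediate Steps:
$3760 + \left(153 \cdot 48 + 6088\right) = 3760 + \left(7344 + 6088\right) = 3760 + 13432 = 17192$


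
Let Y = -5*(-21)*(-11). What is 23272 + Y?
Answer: 22117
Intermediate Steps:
Y = -1155 (Y = 105*(-11) = -1155)
23272 + Y = 23272 - 1155 = 22117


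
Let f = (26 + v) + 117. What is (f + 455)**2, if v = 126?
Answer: 524176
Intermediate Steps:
f = 269 (f = (26 + 126) + 117 = 152 + 117 = 269)
(f + 455)**2 = (269 + 455)**2 = 724**2 = 524176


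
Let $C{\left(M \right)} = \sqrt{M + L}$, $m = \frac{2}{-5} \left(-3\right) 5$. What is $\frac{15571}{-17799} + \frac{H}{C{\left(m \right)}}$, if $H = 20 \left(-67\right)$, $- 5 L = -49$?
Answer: $- \frac{15571}{17799} - \frac{1340 \sqrt{395}}{79} \approx -337.99$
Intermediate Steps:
$L = \frac{49}{5}$ ($L = \left(- \frac{1}{5}\right) \left(-49\right) = \frac{49}{5} \approx 9.8$)
$H = -1340$
$m = 6$ ($m = 2 \left(- \frac{1}{5}\right) \left(-3\right) 5 = \left(- \frac{2}{5}\right) \left(-3\right) 5 = \frac{6}{5} \cdot 5 = 6$)
$C{\left(M \right)} = \sqrt{\frac{49}{5} + M}$ ($C{\left(M \right)} = \sqrt{M + \frac{49}{5}} = \sqrt{\frac{49}{5} + M}$)
$\frac{15571}{-17799} + \frac{H}{C{\left(m \right)}} = \frac{15571}{-17799} - \frac{1340}{\frac{1}{5} \sqrt{245 + 25 \cdot 6}} = 15571 \left(- \frac{1}{17799}\right) - \frac{1340}{\frac{1}{5} \sqrt{245 + 150}} = - \frac{15571}{17799} - \frac{1340}{\frac{1}{5} \sqrt{395}} = - \frac{15571}{17799} - 1340 \frac{\sqrt{395}}{79} = - \frac{15571}{17799} - \frac{1340 \sqrt{395}}{79}$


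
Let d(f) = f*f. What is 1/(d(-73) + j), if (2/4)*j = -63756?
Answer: -1/122183 ≈ -8.1844e-6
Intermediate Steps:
d(f) = f**2
j = -127512 (j = 2*(-63756) = -127512)
1/(d(-73) + j) = 1/((-73)**2 - 127512) = 1/(5329 - 127512) = 1/(-122183) = -1/122183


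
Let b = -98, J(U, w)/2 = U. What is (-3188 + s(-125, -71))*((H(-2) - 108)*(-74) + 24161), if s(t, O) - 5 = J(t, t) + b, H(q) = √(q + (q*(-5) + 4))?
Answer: -113532243 + 522588*√3 ≈ -1.1263e+8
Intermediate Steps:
J(U, w) = 2*U
H(q) = √(4 - 4*q) (H(q) = √(q + (-5*q + 4)) = √(q + (4 - 5*q)) = √(4 - 4*q))
s(t, O) = -93 + 2*t (s(t, O) = 5 + (2*t - 98) = 5 + (-98 + 2*t) = -93 + 2*t)
(-3188 + s(-125, -71))*((H(-2) - 108)*(-74) + 24161) = (-3188 + (-93 + 2*(-125)))*((2*√(1 - 1*(-2)) - 108)*(-74) + 24161) = (-3188 + (-93 - 250))*((2*√(1 + 2) - 108)*(-74) + 24161) = (-3188 - 343)*((2*√3 - 108)*(-74) + 24161) = -3531*((-108 + 2*√3)*(-74) + 24161) = -3531*((7992 - 148*√3) + 24161) = -3531*(32153 - 148*√3) = -113532243 + 522588*√3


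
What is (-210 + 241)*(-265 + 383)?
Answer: 3658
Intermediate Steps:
(-210 + 241)*(-265 + 383) = 31*118 = 3658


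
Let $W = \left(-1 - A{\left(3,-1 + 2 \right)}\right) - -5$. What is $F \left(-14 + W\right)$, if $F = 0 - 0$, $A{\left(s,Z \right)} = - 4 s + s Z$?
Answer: $0$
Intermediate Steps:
$A{\left(s,Z \right)} = - 4 s + Z s$
$F = 0$ ($F = 0 + 0 = 0$)
$W = 13$ ($W = \left(-1 - 3 \left(-4 + \left(-1 + 2\right)\right)\right) - -5 = \left(-1 - 3 \left(-4 + 1\right)\right) + 5 = \left(-1 - 3 \left(-3\right)\right) + 5 = \left(-1 - -9\right) + 5 = \left(-1 + 9\right) + 5 = 8 + 5 = 13$)
$F \left(-14 + W\right) = 0 \left(-14 + 13\right) = 0 \left(-1\right) = 0$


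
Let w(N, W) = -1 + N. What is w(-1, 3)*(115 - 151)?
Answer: 72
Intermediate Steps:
w(-1, 3)*(115 - 151) = (-1 - 1)*(115 - 151) = -2*(-36) = 72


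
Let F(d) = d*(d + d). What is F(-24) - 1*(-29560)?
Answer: 30712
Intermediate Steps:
F(d) = 2*d² (F(d) = d*(2*d) = 2*d²)
F(-24) - 1*(-29560) = 2*(-24)² - 1*(-29560) = 2*576 + 29560 = 1152 + 29560 = 30712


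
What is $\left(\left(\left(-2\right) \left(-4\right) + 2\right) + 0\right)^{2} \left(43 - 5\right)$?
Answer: $3800$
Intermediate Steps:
$\left(\left(\left(-2\right) \left(-4\right) + 2\right) + 0\right)^{2} \left(43 - 5\right) = \left(\left(8 + 2\right) + 0\right)^{2} \cdot 38 = \left(10 + 0\right)^{2} \cdot 38 = 10^{2} \cdot 38 = 100 \cdot 38 = 3800$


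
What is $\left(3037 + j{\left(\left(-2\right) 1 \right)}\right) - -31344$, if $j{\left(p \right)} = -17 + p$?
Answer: $34362$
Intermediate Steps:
$\left(3037 + j{\left(\left(-2\right) 1 \right)}\right) - -31344 = \left(3037 - 19\right) - -31344 = \left(3037 - 19\right) + 31344 = 3018 + 31344 = 34362$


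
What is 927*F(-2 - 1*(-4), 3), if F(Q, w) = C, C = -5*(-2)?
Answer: 9270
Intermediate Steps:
C = 10
F(Q, w) = 10
927*F(-2 - 1*(-4), 3) = 927*10 = 9270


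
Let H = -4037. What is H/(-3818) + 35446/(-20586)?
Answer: -26113573/39298674 ≈ -0.66449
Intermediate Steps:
H/(-3818) + 35446/(-20586) = -4037/(-3818) + 35446/(-20586) = -4037*(-1/3818) + 35446*(-1/20586) = 4037/3818 - 17723/10293 = -26113573/39298674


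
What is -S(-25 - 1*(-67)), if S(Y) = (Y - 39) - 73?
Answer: 70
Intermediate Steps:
S(Y) = -112 + Y (S(Y) = (-39 + Y) - 73 = -112 + Y)
-S(-25 - 1*(-67)) = -(-112 + (-25 - 1*(-67))) = -(-112 + (-25 + 67)) = -(-112 + 42) = -1*(-70) = 70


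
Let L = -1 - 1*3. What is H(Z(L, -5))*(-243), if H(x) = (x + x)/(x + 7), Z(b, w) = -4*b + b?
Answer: -5832/19 ≈ -306.95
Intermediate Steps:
L = -4 (L = -1 - 3 = -4)
Z(b, w) = -3*b
H(x) = 2*x/(7 + x) (H(x) = (2*x)/(7 + x) = 2*x/(7 + x))
H(Z(L, -5))*(-243) = (2*(-3*(-4))/(7 - 3*(-4)))*(-243) = (2*12/(7 + 12))*(-243) = (2*12/19)*(-243) = (2*12*(1/19))*(-243) = (24/19)*(-243) = -5832/19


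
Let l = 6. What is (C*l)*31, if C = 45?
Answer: 8370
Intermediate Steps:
(C*l)*31 = (45*6)*31 = 270*31 = 8370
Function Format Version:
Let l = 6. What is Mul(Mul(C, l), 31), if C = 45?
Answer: 8370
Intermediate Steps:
Mul(Mul(C, l), 31) = Mul(Mul(45, 6), 31) = Mul(270, 31) = 8370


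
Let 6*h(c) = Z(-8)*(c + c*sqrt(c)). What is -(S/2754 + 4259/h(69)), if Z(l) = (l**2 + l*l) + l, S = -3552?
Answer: 1127611/844560 - 4259*sqrt(69)/93840 ≈ 0.95814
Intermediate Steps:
Z(l) = l + 2*l**2 (Z(l) = (l**2 + l**2) + l = 2*l**2 + l = l + 2*l**2)
h(c) = 20*c + 20*c**(3/2) (h(c) = ((-8*(1 + 2*(-8)))*(c + c*sqrt(c)))/6 = ((-8*(1 - 16))*(c + c**(3/2)))/6 = ((-8*(-15))*(c + c**(3/2)))/6 = (120*(c + c**(3/2)))/6 = (120*c + 120*c**(3/2))/6 = 20*c + 20*c**(3/2))
-(S/2754 + 4259/h(69)) = -(-3552/2754 + 4259/(20*69 + 20*69**(3/2))) = -(-3552*1/2754 + 4259/(1380 + 20*(69*sqrt(69)))) = -(-592/459 + 4259/(1380 + 1380*sqrt(69))) = 592/459 - 4259/(1380 + 1380*sqrt(69))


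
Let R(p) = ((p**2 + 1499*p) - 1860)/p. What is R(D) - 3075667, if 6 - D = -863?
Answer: -2670698691/869 ≈ -3.0733e+6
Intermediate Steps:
D = 869 (D = 6 - 1*(-863) = 6 + 863 = 869)
R(p) = (-1860 + p**2 + 1499*p)/p
R(D) - 3075667 = (1499 + 869 - 1860/869) - 3075667 = 2055932/869 - 3075667 = -2670698691/869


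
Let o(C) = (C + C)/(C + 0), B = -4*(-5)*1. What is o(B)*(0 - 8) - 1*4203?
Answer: -4219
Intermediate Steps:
B = 20 (B = 20*1 = 20)
o(C) = 2 (o(C) = (2*C)/C = 2)
o(B)*(0 - 8) - 1*4203 = 2*(0 - 8) - 1*4203 = 2*(-8) - 4203 = -16 - 4203 = -4219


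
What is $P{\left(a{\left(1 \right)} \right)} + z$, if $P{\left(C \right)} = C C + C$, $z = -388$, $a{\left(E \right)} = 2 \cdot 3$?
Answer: $-346$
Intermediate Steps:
$a{\left(E \right)} = 6$
$P{\left(C \right)} = C + C^{2}$ ($P{\left(C \right)} = C^{2} + C = C + C^{2}$)
$P{\left(a{\left(1 \right)} \right)} + z = 6 \left(1 + 6\right) - 388 = 6 \cdot 7 - 388 = 42 - 388 = -346$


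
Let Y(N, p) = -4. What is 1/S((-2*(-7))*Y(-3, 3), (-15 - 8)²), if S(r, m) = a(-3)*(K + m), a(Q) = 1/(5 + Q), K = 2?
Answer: 2/531 ≈ 0.0037665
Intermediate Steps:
S(r, m) = 1 + m/2 (S(r, m) = (2 + m)/(5 - 3) = (2 + m)/2 = 1 + m/2)
1/S((-2*(-7))*Y(-3, 3), (-15 - 8)²) = 1/(1 + (-15 - 8)²/2) = 1/(1 + (½)*(-23)²) = 1/(1 + (½)*529) = 1/(1 + 529/2) = 1/(531/2) = 2/531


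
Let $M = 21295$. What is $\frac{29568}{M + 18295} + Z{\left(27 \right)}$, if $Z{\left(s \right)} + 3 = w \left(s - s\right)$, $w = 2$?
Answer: $- \frac{44601}{19795} \approx -2.2531$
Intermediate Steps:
$Z{\left(s \right)} = -3$ ($Z{\left(s \right)} = -3 + 2 \left(s - s\right) = -3 + 2 \cdot 0 = -3 + 0 = -3$)
$\frac{29568}{M + 18295} + Z{\left(27 \right)} = \frac{29568}{21295 + 18295} - 3 = \frac{29568}{39590} - 3 = 29568 \cdot \frac{1}{39590} - 3 = \frac{14784}{19795} - 3 = - \frac{44601}{19795}$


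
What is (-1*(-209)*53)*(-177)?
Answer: -1960629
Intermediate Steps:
(-1*(-209)*53)*(-177) = (209*53)*(-177) = 11077*(-177) = -1960629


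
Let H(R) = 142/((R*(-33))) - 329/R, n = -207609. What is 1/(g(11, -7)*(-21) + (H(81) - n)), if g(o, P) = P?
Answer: 2673/555320789 ≈ 4.8134e-6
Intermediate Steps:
H(R) = -10999/(33*R) (H(R) = 142/((-33*R)) - 329/R = 142*(-1/(33*R)) - 329/R = -142/(33*R) - 329/R = -10999/(33*R))
1/(g(11, -7)*(-21) + (H(81) - n)) = 1/(-7*(-21) + (-10999/33/81 - 1*(-207609))) = 1/(147 + (-10999/33*1/81 + 207609)) = 1/(147 + (-10999/2673 + 207609)) = 1/(147 + 554927858/2673) = 1/(555320789/2673) = 2673/555320789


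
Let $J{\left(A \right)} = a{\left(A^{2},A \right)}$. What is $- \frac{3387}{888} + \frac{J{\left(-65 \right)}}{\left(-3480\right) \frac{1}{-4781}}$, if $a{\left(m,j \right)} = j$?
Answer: $- \frac{599471}{6438} \approx -93.115$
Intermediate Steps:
$J{\left(A \right)} = A$
$- \frac{3387}{888} + \frac{J{\left(-65 \right)}}{\left(-3480\right) \frac{1}{-4781}} = - \frac{3387}{888} - \frac{65}{\left(-3480\right) \frac{1}{-4781}} = \left(-3387\right) \frac{1}{888} - \frac{65}{\left(-3480\right) \left(- \frac{1}{4781}\right)} = - \frac{1129}{296} - \frac{65}{\frac{3480}{4781}} = - \frac{1129}{296} - \frac{62153}{696} = - \frac{599471}{6438}$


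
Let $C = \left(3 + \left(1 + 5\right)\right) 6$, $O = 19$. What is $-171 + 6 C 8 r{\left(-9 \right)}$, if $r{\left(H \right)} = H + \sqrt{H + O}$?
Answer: $-23499 + 2592 \sqrt{10} \approx -15302.0$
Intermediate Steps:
$C = 54$ ($C = \left(3 + 6\right) 6 = 9 \cdot 6 = 54$)
$r{\left(H \right)} = H + \sqrt{19 + H}$ ($r{\left(H \right)} = H + \sqrt{H + 19} = H + \sqrt{19 + H}$)
$-171 + 6 C 8 r{\left(-9 \right)} = -171 + 6 \cdot 54 \cdot 8 \left(-9 + \sqrt{19 - 9}\right) = -171 + 324 \cdot 8 \left(-9 + \sqrt{10}\right) = -171 + 2592 \left(-9 + \sqrt{10}\right) = -171 - \left(23328 - 2592 \sqrt{10}\right) = -23499 + 2592 \sqrt{10}$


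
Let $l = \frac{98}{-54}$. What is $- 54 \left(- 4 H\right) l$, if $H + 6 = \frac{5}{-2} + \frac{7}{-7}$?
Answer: $3724$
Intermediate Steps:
$H = - \frac{19}{2}$ ($H = -6 + \left(\frac{5}{-2} + \frac{7}{-7}\right) = -6 + \left(5 \left(- \frac{1}{2}\right) + 7 \left(- \frac{1}{7}\right)\right) = -6 - \frac{7}{2} = - \frac{19}{2} \approx -9.5$)
$l = - \frac{49}{27}$ ($l = 98 \left(- \frac{1}{54}\right) = - \frac{49}{27} \approx -1.8148$)
$- 54 \left(- 4 H\right) l = - 54 \left(\left(-4\right) \left(- \frac{19}{2}\right)\right) \left(- \frac{49}{27}\right) = \left(-54\right) 38 \left(- \frac{49}{27}\right) = \left(-2052\right) \left(- \frac{49}{27}\right) = 3724$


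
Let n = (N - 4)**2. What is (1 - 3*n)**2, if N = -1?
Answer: 5476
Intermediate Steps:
n = 25 (n = (-1 - 4)**2 = (-5)**2 = 25)
(1 - 3*n)**2 = (1 - 3*25)**2 = (1 - 75)**2 = (-74)**2 = 5476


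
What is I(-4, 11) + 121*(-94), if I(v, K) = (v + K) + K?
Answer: -11356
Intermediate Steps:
I(v, K) = v + 2*K (I(v, K) = (K + v) + K = v + 2*K)
I(-4, 11) + 121*(-94) = (-4 + 2*11) + 121*(-94) = (-4 + 22) - 11374 = 18 - 11374 = -11356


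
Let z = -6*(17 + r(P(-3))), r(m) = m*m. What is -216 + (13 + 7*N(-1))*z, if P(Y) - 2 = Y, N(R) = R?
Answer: -864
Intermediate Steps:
P(Y) = 2 + Y
r(m) = m²
z = -108 (z = -6*(17 + (2 - 3)²) = -6*(17 + (-1)²) = -6*(17 + 1) = -6*18 = -108)
-216 + (13 + 7*N(-1))*z = -216 + (13 + 7*(-1))*(-108) = -216 + (13 - 7)*(-108) = -216 + 6*(-108) = -216 - 648 = -864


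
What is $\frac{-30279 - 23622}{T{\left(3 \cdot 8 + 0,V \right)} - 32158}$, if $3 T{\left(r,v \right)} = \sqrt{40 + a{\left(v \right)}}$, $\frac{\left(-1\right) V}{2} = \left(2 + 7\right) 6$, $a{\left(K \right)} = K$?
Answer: $\frac{7800067611}{4653616372} + \frac{161703 i \sqrt{17}}{4653616372} \approx 1.6761 + 0.00014327 i$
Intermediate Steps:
$V = -108$ ($V = - 2 \left(2 + 7\right) 6 = - 2 \cdot 9 \cdot 6 = \left(-2\right) 54 = -108$)
$T{\left(r,v \right)} = \frac{\sqrt{40 + v}}{3}$
$\frac{-30279 - 23622}{T{\left(3 \cdot 8 + 0,V \right)} - 32158} = \frac{-30279 - 23622}{\frac{\sqrt{40 - 108}}{3} - 32158} = - \frac{53901}{\frac{\sqrt{-68}}{3} - 32158} = - \frac{53901}{\frac{2 i \sqrt{17}}{3} - 32158} = - \frac{53901}{-32158 + \frac{2 i \sqrt{17}}{3}}$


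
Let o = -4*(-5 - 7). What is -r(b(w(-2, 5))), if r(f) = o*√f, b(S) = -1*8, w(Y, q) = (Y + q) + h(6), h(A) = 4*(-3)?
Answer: -96*I*√2 ≈ -135.76*I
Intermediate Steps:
h(A) = -12
o = 48 (o = -4*(-12) = 48)
w(Y, q) = -12 + Y + q (w(Y, q) = (Y + q) - 12 = -12 + Y + q)
b(S) = -8
r(f) = 48*√f
-r(b(w(-2, 5))) = -48*√(-8) = -48*2*I*√2 = -96*I*√2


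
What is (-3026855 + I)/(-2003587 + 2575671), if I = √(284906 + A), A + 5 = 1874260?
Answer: -3026855/572084 + √2159161/572084 ≈ -5.2884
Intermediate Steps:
A = 1874255 (A = -5 + 1874260 = 1874255)
I = √2159161 (I = √(284906 + 1874255) = √2159161 ≈ 1469.4)
(-3026855 + I)/(-2003587 + 2575671) = (-3026855 + √2159161)/(-2003587 + 2575671) = (-3026855 + √2159161)/572084 = (-3026855 + √2159161)*(1/572084) = -3026855/572084 + √2159161/572084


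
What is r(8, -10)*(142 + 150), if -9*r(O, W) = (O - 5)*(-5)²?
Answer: -7300/3 ≈ -2433.3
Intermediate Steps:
r(O, W) = 125/9 - 25*O/9 (r(O, W) = -(O - 5)*(-5)²/9 = -(-5 + O)*25/9 = -(-125 + 25*O)/9 = 125/9 - 25*O/9)
r(8, -10)*(142 + 150) = (125/9 - 25/9*8)*(142 + 150) = (125/9 - 200/9)*292 = -25/3*292 = -7300/3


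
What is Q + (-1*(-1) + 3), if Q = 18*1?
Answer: 22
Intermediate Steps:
Q = 18
Q + (-1*(-1) + 3) = 18 + (-1*(-1) + 3) = 18 + (1 + 3) = 18 + 4 = 22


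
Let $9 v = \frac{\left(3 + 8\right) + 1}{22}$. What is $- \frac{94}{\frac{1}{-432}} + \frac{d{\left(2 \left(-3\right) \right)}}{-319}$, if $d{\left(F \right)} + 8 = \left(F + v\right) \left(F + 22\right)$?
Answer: $\frac{427483816}{10527} \approx 40608.0$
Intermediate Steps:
$v = \frac{2}{33}$ ($v = \frac{\left(\left(3 + 8\right) + 1\right) \frac{1}{22}}{9} = \frac{\left(11 + 1\right) \frac{1}{22}}{9} = \frac{12 \cdot \frac{1}{22}}{9} = \frac{1}{9} \cdot \frac{6}{11} = \frac{2}{33} \approx 0.060606$)
$d{\left(F \right)} = -8 + \left(22 + F\right) \left(\frac{2}{33} + F\right)$ ($d{\left(F \right)} = -8 + \left(F + \frac{2}{33}\right) \left(F + 22\right) = -8 + \left(\frac{2}{33} + F\right) \left(22 + F\right) = -8 + \left(22 + F\right) \left(\frac{2}{33} + F\right)$)
$- \frac{94}{\frac{1}{-432}} + \frac{d{\left(2 \left(-3\right) \right)}}{-319} = - \frac{94}{\frac{1}{-432}} + \frac{- \frac{20}{3} + \left(2 \left(-3\right)\right)^{2} + \frac{728 \cdot 2 \left(-3\right)}{33}}{-319} = - \frac{94}{- \frac{1}{432}} + \left(- \frac{20}{3} + \left(-6\right)^{2} + \frac{728}{33} \left(-6\right)\right) \left(- \frac{1}{319}\right) = \left(-94\right) \left(-432\right) + \left(- \frac{20}{3} + 36 - \frac{1456}{11}\right) \left(- \frac{1}{319}\right) = 40608 - - \frac{3400}{10527} = 40608 + \frac{3400}{10527} = \frac{427483816}{10527}$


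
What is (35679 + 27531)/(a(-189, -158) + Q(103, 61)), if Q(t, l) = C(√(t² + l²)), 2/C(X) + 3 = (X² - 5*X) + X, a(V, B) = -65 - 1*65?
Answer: -210602649088545/433132652258 - 31605*√14330/216566326129 ≈ -486.23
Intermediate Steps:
a(V, B) = -130 (a(V, B) = -65 - 65 = -130)
C(X) = 2/(-3 + X² - 4*X) (C(X) = 2/(-3 + ((X² - 5*X) + X)) = 2/(-3 + (X² - 4*X)) = 2/(-3 + X² - 4*X))
Q(t, l) = 2/(-3 + l² + t² - 4*√(l² + t²)) (Q(t, l) = 2/(-3 + (√(t² + l²))² - 4*√(t² + l²)) = 2/(-3 + (√(l² + t²))² - 4*√(l² + t²)) = 2/(-3 + (l² + t²) - 4*√(l² + t²)) = 2/(-3 + l² + t² - 4*√(l² + t²)))
(35679 + 27531)/(a(-189, -158) + Q(103, 61)) = (35679 + 27531)/(-130 + 2/(-3 + 61² + 103² - 4*√(61² + 103²))) = 63210/(-130 + 2/(-3 + 3721 + 10609 - 4*√(3721 + 10609))) = 63210/(-130 + 2/(-3 + 3721 + 10609 - 4*√14330)) = 63210/(-130 + 2/(14327 - 4*√14330))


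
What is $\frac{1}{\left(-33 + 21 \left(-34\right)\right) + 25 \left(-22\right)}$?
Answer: $- \frac{1}{1297} \approx -0.00077101$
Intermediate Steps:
$\frac{1}{\left(-33 + 21 \left(-34\right)\right) + 25 \left(-22\right)} = \frac{1}{\left(-33 - 714\right) - 550} = \frac{1}{-747 - 550} = \frac{1}{-1297} = - \frac{1}{1297}$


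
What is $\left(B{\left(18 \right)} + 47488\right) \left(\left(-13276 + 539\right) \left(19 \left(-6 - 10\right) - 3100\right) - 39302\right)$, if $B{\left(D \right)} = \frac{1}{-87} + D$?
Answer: $\frac{179031913984366}{87} \approx 2.0578 \cdot 10^{12}$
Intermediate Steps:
$B{\left(D \right)} = - \frac{1}{87} + D$
$\left(B{\left(18 \right)} + 47488\right) \left(\left(-13276 + 539\right) \left(19 \left(-6 - 10\right) - 3100\right) - 39302\right) = \left(\left(- \frac{1}{87} + 18\right) + 47488\right) \left(\left(-13276 + 539\right) \left(19 \left(-6 - 10\right) - 3100\right) - 39302\right) = \left(\frac{1565}{87} + 47488\right) \left(- 12737 \left(19 \left(-16\right) - 3100\right) - 39302\right) = \frac{4133021 \left(- 12737 \left(-304 - 3100\right) - 39302\right)}{87} = \frac{4133021 \left(\left(-12737\right) \left(-3404\right) - 39302\right)}{87} = \frac{4133021 \left(43356748 - 39302\right)}{87} = \frac{4133021}{87} \cdot 43317446 = \frac{179031913984366}{87}$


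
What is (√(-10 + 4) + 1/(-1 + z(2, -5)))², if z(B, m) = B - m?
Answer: -215/36 + I*√6/3 ≈ -5.9722 + 0.8165*I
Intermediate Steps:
(√(-10 + 4) + 1/(-1 + z(2, -5)))² = (√(-10 + 4) + 1/(-1 + (2 - 1*(-5))))² = (√(-6) + 1/(-1 + (2 + 5)))² = (I*√6 + 1/(-1 + 7))² = (I*√6 + 1/6)² = (I*√6 + ⅙)² = (⅙ + I*√6)²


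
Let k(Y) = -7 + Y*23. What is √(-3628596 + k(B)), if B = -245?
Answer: I*√3634238 ≈ 1906.4*I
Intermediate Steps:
k(Y) = -7 + 23*Y
√(-3628596 + k(B)) = √(-3628596 + (-7 + 23*(-245))) = √(-3628596 + (-7 - 5635)) = √(-3628596 - 5642) = √(-3634238) = I*√3634238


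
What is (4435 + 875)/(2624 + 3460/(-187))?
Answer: 496485/243614 ≈ 2.0380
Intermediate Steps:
(4435 + 875)/(2624 + 3460/(-187)) = 5310/(2624 + 3460*(-1/187)) = 5310/(2624 - 3460/187) = 5310/(487228/187) = 5310*(187/487228) = 496485/243614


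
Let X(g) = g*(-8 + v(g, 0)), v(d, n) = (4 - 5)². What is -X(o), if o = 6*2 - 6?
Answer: 42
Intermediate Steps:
v(d, n) = 1 (v(d, n) = (-1)² = 1)
o = 6 (o = 12 - 6 = 6)
X(g) = -7*g (X(g) = g*(-8 + 1) = g*(-7) = -7*g)
-X(o) = -(-7)*6 = -1*(-42) = 42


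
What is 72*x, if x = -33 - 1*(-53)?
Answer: 1440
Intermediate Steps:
x = 20 (x = -33 + 53 = 20)
72*x = 72*20 = 1440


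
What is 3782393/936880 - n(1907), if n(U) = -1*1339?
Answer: 1258264713/936880 ≈ 1343.0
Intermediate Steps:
n(U) = -1339
3782393/936880 - n(1907) = 3782393/936880 - 1*(-1339) = 3782393*(1/936880) + 1339 = 3782393/936880 + 1339 = 1258264713/936880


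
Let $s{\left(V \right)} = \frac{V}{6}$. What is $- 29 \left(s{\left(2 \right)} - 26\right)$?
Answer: $\frac{2233}{3} \approx 744.33$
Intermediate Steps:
$s{\left(V \right)} = \frac{V}{6}$ ($s{\left(V \right)} = V \frac{1}{6} = \frac{V}{6}$)
$- 29 \left(s{\left(2 \right)} - 26\right) = - 29 \left(\frac{1}{6} \cdot 2 - 26\right) = - 29 \left(\frac{1}{3} - 26\right) = \left(-29\right) \left(- \frac{77}{3}\right) = \frac{2233}{3}$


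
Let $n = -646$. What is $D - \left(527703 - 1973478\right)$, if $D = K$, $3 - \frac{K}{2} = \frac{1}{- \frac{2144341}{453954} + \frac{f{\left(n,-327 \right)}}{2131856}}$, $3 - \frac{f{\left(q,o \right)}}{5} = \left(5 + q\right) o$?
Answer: $\frac{912139697372494563}{630897387247} \approx 1.4458 \cdot 10^{6}$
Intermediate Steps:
$f{\left(q,o \right)} = 15 - 5 o \left(5 + q\right)$ ($f{\left(q,o \right)} = 15 - 5 \left(5 + q\right) o = 15 - 5 o \left(5 + q\right)$)
$K = \frac{4027325463138}{630897387247}$ ($K = 6 - \frac{2}{- \frac{2144341}{453954} + \frac{15 - -8175 - \left(-1635\right) \left(-646\right)}{2131856}} = 6 - \frac{2}{\left(-2144341\right) \frac{1}{453954} + \left(15 + 8175 - 1056210\right) \frac{1}{2131856}} = 6 - \frac{2}{- \frac{2144341}{453954} - \frac{262005}{532964}} = 6 - \frac{2}{- \frac{630897387247}{120970569828}} = 6 - - \frac{241941139656}{630897387247} = 6 + \frac{241941139656}{630897387247} = \frac{4027325463138}{630897387247} \approx 6.3835$)
$D = \frac{4027325463138}{630897387247} \approx 6.3835$
$D - \left(527703 - 1973478\right) = \frac{4027325463138}{630897387247} - \left(527703 - 1973478\right) = \frac{4027325463138}{630897387247} - -1445775 = \frac{4027325463138}{630897387247} + 1445775 = \frac{912139697372494563}{630897387247}$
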